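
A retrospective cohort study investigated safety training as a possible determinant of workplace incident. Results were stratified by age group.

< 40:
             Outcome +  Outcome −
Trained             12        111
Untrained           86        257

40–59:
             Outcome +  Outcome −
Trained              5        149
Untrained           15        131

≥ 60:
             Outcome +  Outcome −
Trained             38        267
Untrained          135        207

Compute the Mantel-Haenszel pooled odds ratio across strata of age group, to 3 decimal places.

0.251

OR_MH = Σ(aᵢdᵢ/nᵢ) / Σ(bᵢcᵢ/nᵢ), where nᵢ is the stratum total.
Stratum 1 (< 40): n = 466; a·d/n = 12·257/466 = 6.6180; b·c/n = 111·86/466 = 20.4850
Stratum 2 (40–59): n = 300; a·d/n = 5·131/300 = 2.1833; b·c/n = 149·15/300 = 7.4500
Stratum 3 (≥ 60): n = 647; a·d/n = 38·207/647 = 12.1577; b·c/n = 267·135/647 = 55.7110
OR_MH = (6.6180 + 2.1833 + 12.1577) / (20.4850 + 7.4500 + 55.7110) = 20.9590 / 83.6460 = 0.25057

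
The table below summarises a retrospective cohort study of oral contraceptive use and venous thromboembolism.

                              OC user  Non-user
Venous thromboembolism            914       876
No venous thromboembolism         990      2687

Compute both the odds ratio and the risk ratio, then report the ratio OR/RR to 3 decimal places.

Reading the table with exposure as columns: a = 914 (OC user, case), b = 990 (OC user, non-case), c = 876 (Non-user, case), d = 2687.
OR = (914·2687)/(990·876) = 2455918/867240 = 2.83188
Risk in exposed = 914/1904 = 0.48004; risk in unexposed = 876/3563 = 0.24586; RR = 1.95250
OR/RR = 2.83188 / 1.95250 = 1.45039
The outcome is not rare, so the OR lies further from 1 than the RR.

1.450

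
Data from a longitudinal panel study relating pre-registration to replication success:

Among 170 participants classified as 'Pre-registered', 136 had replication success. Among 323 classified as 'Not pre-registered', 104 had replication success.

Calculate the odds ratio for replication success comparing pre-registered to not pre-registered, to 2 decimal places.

From the description: a = 136, b = 34, c = 104, d = 219.
OR = (a·d)/(b·c) = (136 × 219) / (34 × 104) = 29784 / 3536 = 8.42308
The odds of replication success are about 8.42 times as high in the pre-registered group.

8.42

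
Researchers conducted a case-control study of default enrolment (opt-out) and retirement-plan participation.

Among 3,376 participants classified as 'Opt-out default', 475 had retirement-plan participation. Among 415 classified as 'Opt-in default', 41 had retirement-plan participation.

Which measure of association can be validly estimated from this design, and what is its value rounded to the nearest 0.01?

1.49

From the description: a = 475, b = 2901, c = 41, d = 374.
This is a case-control study: participants were sampled on outcome status, so risks in the source population cannot be estimated directly — relative risk is not valid here. The odds ratio is the appropriate measure.
OR = (a·d)/(b·c) = (475 × 374) / (2901 × 41) = 177650 / 118941 = 1.49360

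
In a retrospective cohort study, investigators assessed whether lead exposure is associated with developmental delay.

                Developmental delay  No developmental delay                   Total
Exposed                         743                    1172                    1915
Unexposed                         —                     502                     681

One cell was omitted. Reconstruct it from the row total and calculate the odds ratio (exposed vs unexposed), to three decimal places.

The missing cell is in the unexposed row: 681 − 502 = 179.
So a = 743, b = 1172, c = 179, d = 502.
OR = (a·d)/(b·c) = (743 × 502) / (1172 × 179) = 372986 / 209788 = 1.77792

1.778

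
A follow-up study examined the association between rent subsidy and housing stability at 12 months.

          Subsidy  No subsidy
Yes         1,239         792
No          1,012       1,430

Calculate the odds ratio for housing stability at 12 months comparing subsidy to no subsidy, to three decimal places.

2.211

Reading the table with exposure as columns: a = 1239 (Subsidy, case), b = 1012 (Subsidy, non-case), c = 792 (No subsidy, case), d = 1430.
OR = (a·d)/(b·c) = (1239 × 1430) / (1012 × 792) = 1771770 / 801504 = 2.21056
The odds of housing stability at 12 months are about 2.21 times as high in the subsidy group.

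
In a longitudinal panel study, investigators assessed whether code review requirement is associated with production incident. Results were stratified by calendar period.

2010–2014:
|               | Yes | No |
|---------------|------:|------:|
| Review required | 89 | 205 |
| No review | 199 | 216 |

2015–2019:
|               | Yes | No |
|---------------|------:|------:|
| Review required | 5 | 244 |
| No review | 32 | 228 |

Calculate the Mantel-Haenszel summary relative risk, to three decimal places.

RR_MH = Σ(aᵢ·n₀ᵢ/nᵢ) / Σ(cᵢ·n₁ᵢ/nᵢ), with n₁ᵢ = aᵢ+bᵢ (exposed), n₀ᵢ = cᵢ+dᵢ (unexposed), nᵢ = n₁ᵢ+n₀ᵢ.
Stratum 1 (2010–2014): n₁ = 294, n₀ = 415, n = 709; a·n₀/n = 89·415/709 = 52.0945; c·n₁/n = 199·294/709 = 82.5190
Stratum 2 (2015–2019): n₁ = 249, n₀ = 260, n = 509; a·n₀/n = 5·260/509 = 2.5540; c·n₁/n = 32·249/509 = 15.6542
RR_MH = (52.0945 + 2.5540) / (82.5190 + 15.6542) = 54.6485 / 98.1733 = 0.55665

0.557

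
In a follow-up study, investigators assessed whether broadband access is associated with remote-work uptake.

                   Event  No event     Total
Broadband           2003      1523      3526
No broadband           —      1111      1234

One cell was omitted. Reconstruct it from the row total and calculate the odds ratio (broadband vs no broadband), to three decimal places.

11.879

The missing cell is in the unexposed row: 1234 − 1111 = 123.
So a = 2003, b = 1523, c = 123, d = 1111.
OR = (a·d)/(b·c) = (2003 × 1111) / (1523 × 123) = 2225333 / 187329 = 11.87928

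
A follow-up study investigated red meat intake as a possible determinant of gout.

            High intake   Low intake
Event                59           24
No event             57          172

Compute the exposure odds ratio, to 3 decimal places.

Reading the table with exposure as columns: a = 59 (High intake, case), b = 57 (High intake, non-case), c = 24 (Low intake, case), d = 172.
OR = (a·d)/(b·c) = (59 × 172) / (57 × 24) = 10148 / 1368 = 7.41813
The odds of gout are about 7.42 times as high in the high intake group.

7.418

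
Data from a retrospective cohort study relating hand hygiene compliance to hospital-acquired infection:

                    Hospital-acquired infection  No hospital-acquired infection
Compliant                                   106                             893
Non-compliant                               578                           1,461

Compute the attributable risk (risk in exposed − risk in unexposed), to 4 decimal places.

-0.1774

Cells: a = 106, b = 893, c = 578, d = 1461.
Risk in exposed = 106/999 = 0.106106; risk in unexposed = 578/2039 = 0.283472.
Risk difference = 0.106106 − 0.283472 = -0.177366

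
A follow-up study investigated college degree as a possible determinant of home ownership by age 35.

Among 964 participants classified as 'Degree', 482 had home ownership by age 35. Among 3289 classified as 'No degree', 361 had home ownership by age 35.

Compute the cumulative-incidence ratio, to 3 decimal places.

4.555

From the description: a = 482, b = 482, c = 361, d = 2928.
Risk in exposed = 482/964 = 0.50000; risk in unexposed = 361/3289 = 0.10976.
RR = 0.50000 / 0.10976 = 4.55540
The risk among the exposed is 4.56 times that among the unexposed.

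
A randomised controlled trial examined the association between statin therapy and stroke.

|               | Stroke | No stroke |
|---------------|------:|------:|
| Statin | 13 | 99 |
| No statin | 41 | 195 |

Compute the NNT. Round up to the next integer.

18

Risk in treated group = 13/112 = 0.11607; risk in control = 41/236 = 0.17373.
Absolute risk reduction = 0.17373 − 0.11607 = 0.05766
NNT = 1 / ARR = 1 / 0.05766 = 17.344 → round up → 18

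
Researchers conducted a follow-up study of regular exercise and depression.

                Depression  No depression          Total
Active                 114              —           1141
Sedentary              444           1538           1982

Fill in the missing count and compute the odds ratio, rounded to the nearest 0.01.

0.38

The missing cell is in the exposed row: 1141 − 114 = 1027.
So a = 114, b = 1027, c = 444, d = 1538.
OR = (a·d)/(b·c) = (114 × 1538) / (1027 × 444) = 175332 / 455988 = 0.38451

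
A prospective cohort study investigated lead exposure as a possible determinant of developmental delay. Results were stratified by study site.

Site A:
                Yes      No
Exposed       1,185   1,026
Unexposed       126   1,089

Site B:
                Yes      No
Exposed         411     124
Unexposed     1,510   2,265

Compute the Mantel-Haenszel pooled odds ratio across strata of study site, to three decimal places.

OR_MH = Σ(aᵢdᵢ/nᵢ) / Σ(bᵢcᵢ/nᵢ), where nᵢ is the stratum total.
Stratum 1 (Site A): n = 3426; a·d/n = 1185·1089/3426 = 376.6681; b·c/n = 1026·126/3426 = 37.7338
Stratum 2 (Site B): n = 4310; a·d/n = 411·2265/4310 = 215.9896; b·c/n = 124·1510/4310 = 43.4432
OR_MH = (376.6681 + 215.9896) / (37.7338 + 43.4432) = 592.6577 / 81.1770 = 7.30081

7.301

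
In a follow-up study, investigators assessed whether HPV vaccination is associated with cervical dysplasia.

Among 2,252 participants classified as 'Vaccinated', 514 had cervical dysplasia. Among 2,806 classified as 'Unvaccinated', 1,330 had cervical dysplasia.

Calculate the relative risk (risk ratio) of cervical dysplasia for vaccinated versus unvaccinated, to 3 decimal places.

From the description: a = 514, b = 1738, c = 1330, d = 1476.
Risk in exposed = 514/2252 = 0.22824; risk in unexposed = 1330/2806 = 0.47398.
RR = 0.22824 / 0.47398 = 0.48154
The risk is 52% lower among the exposed than among the unexposed.

0.482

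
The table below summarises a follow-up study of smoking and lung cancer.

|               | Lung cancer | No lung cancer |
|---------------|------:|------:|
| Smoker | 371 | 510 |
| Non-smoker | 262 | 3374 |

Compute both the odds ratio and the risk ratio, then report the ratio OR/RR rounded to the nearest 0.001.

Cells: a = 371, b = 510, c = 262, d = 3374.
OR = (371·3374)/(510·262) = 1251754/133620 = 9.36801
Risk in exposed = 371/881 = 0.42111; risk in unexposed = 262/3636 = 0.07206; RR = 5.84414
OR/RR = 9.36801 / 5.84414 = 1.60298
The outcome is not rare, so the OR lies further from 1 than the RR.

1.603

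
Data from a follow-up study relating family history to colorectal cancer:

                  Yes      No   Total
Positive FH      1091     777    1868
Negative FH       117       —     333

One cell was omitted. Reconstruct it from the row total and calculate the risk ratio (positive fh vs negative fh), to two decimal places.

The missing cell is in the unexposed row: 333 − 117 = 216.
So a = 1091, b = 777, c = 117, d = 216.
RR = [a/(a+b)] / [c/(c+d)] = (1091/1868) / (117/333) = 0.58405/0.35135 = 1.66229

1.66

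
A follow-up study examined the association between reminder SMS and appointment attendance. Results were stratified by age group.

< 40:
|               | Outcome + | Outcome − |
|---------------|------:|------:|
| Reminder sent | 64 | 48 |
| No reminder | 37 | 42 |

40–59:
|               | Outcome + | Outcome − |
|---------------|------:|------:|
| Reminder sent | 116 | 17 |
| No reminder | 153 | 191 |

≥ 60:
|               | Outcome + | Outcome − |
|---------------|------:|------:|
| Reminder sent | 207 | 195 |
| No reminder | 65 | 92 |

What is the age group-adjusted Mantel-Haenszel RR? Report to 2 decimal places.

1.51

RR_MH = Σ(aᵢ·n₀ᵢ/nᵢ) / Σ(cᵢ·n₁ᵢ/nᵢ), with n₁ᵢ = aᵢ+bᵢ (exposed), n₀ᵢ = cᵢ+dᵢ (unexposed), nᵢ = n₁ᵢ+n₀ᵢ.
Stratum 1 (< 40): n₁ = 112, n₀ = 79, n = 191; a·n₀/n = 64·79/191 = 26.4712; c·n₁/n = 37·112/191 = 21.6963
Stratum 2 (40–59): n₁ = 133, n₀ = 344, n = 477; a·n₀/n = 116·344/477 = 83.6562; c·n₁/n = 153·133/477 = 42.6604
Stratum 3 (≥ 60): n₁ = 402, n₀ = 157, n = 559; a·n₀/n = 207·157/559 = 58.1377; c·n₁/n = 65·402/559 = 46.7442
RR_MH = (26.4712 + 83.6562 + 58.1377) / (21.6963 + 42.6604 + 46.7442) = 168.2651 / 111.1009 = 1.51453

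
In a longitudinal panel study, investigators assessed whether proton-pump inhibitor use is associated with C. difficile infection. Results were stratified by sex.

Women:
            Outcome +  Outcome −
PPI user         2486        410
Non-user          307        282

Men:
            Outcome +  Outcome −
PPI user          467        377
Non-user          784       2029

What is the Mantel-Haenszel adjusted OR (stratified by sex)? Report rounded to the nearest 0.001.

OR_MH = Σ(aᵢdᵢ/nᵢ) / Σ(bᵢcᵢ/nᵢ), where nᵢ is the stratum total.
Stratum 1 (Women): n = 3485; a·d/n = 2486·282/3485 = 201.1627; b·c/n = 410·307/3485 = 36.1176
Stratum 2 (Men): n = 3657; a·d/n = 467·2029/3657 = 259.1039; b·c/n = 377·784/3657 = 80.8225
OR_MH = (201.1627 + 259.1039) / (36.1176 + 80.8225) = 460.2666 / 116.9402 = 3.93592

3.936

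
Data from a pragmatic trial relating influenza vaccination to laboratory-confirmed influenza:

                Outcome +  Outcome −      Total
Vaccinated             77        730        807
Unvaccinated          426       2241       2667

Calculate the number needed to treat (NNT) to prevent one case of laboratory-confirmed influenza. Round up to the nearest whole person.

Risk in treated group = 77/807 = 0.09542; risk in control = 426/2667 = 0.15973.
Absolute risk reduction = 0.15973 − 0.09542 = 0.06431
NNT = 1 / ARR = 1 / 0.06431 = 15.548 → round up → 16

16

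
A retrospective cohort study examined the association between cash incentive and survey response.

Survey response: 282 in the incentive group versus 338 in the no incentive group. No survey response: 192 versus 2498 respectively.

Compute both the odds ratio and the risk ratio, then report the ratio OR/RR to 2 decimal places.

2.17

From the description: a = 282, b = 192, c = 338, d = 2498.
OR = (282·2498)/(192·338) = 704436/64896 = 10.85484
Risk in exposed = 282/474 = 0.59494; risk in unexposed = 338/2836 = 0.11918; RR = 4.99184
OR/RR = 10.85484 / 4.99184 = 2.17452
The outcome is not rare, so the OR lies further from 1 than the RR.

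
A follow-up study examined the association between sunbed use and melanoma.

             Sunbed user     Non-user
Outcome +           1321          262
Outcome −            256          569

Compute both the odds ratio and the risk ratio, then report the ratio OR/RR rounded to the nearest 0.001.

4.218

Reading the table with exposure as columns: a = 1321 (Sunbed user, case), b = 256 (Sunbed user, non-case), c = 262 (Non-user, case), d = 569.
OR = (1321·569)/(256·262) = 751649/67072 = 11.20660
Risk in exposed = 1321/1577 = 0.83767; risk in unexposed = 262/831 = 0.31528; RR = 2.65687
OR/RR = 11.20660 / 2.65687 = 4.21796
The outcome is not rare, so the OR lies further from 1 than the RR.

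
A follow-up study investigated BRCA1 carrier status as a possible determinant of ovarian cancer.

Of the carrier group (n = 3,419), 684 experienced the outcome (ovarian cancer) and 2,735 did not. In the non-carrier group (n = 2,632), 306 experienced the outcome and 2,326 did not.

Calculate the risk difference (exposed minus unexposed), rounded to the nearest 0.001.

0.084

From the description: a = 684, b = 2735, c = 306, d = 2326.
Risk in exposed = 684/3419 = 0.200058; risk in unexposed = 306/2632 = 0.116261.
Risk difference = 0.200058 − 0.116261 = 0.083797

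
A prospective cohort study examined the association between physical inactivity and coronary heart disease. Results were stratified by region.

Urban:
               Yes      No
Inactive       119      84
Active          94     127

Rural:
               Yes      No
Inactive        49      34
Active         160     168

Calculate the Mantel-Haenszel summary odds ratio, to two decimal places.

OR_MH = Σ(aᵢdᵢ/nᵢ) / Σ(bᵢcᵢ/nᵢ), where nᵢ is the stratum total.
Stratum 1 (Urban): n = 424; a·d/n = 119·127/424 = 35.6439; b·c/n = 84·94/424 = 18.6226
Stratum 2 (Rural): n = 411; a·d/n = 49·168/411 = 20.0292; b·c/n = 34·160/411 = 13.2360
OR_MH = (35.6439 + 20.0292) / (18.6226 + 13.2360) = 55.6731 / 31.8587 = 1.74750

1.75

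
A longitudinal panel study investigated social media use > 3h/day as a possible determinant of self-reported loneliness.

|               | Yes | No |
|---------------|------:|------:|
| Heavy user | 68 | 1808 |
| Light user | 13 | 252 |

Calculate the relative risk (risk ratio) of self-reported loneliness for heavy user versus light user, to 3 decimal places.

0.739

Cells: a = 68, b = 1808, c = 13, d = 252.
Risk in exposed = 68/1876 = 0.03625; risk in unexposed = 13/265 = 0.04906.
RR = 0.03625 / 0.04906 = 0.73889
The risk is 26% lower among the exposed than among the unexposed.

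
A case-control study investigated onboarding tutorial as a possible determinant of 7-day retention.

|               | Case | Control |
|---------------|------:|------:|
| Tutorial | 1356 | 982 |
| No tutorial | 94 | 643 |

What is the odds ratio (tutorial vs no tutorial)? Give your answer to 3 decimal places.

9.446

Cells: a = 1356, b = 982, c = 94, d = 643.
OR = (a·d)/(b·c) = (1356 × 643) / (982 × 94) = 871908 / 92308 = 9.44564
The odds of 7-day retention are about 9.45 times as high in the tutorial group.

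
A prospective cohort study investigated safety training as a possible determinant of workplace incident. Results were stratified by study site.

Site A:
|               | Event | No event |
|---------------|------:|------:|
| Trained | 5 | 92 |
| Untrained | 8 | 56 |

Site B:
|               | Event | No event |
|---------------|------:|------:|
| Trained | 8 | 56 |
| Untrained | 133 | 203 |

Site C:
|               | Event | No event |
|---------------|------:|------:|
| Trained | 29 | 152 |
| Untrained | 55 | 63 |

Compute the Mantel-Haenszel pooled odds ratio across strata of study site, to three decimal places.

0.233

OR_MH = Σ(aᵢdᵢ/nᵢ) / Σ(bᵢcᵢ/nᵢ), where nᵢ is the stratum total.
Stratum 1 (Site A): n = 161; a·d/n = 5·56/161 = 1.7391; b·c/n = 92·8/161 = 4.5714
Stratum 2 (Site B): n = 400; a·d/n = 8·203/400 = 4.0600; b·c/n = 56·133/400 = 18.6200
Stratum 3 (Site C): n = 299; a·d/n = 29·63/299 = 6.1104; b·c/n = 152·55/299 = 27.9599
OR_MH = (1.7391 + 4.0600 + 6.1104) / (4.5714 + 18.6200 + 27.9599) = 11.9095 / 51.1513 = 0.23283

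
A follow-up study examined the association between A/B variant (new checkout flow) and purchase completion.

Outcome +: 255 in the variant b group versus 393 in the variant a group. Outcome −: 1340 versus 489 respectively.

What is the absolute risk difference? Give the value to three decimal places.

From the description: a = 255, b = 1340, c = 393, d = 489.
Risk in exposed = 255/1595 = 0.159875; risk in unexposed = 393/882 = 0.445578.
Risk difference = 0.159875 − 0.445578 = -0.285704

-0.286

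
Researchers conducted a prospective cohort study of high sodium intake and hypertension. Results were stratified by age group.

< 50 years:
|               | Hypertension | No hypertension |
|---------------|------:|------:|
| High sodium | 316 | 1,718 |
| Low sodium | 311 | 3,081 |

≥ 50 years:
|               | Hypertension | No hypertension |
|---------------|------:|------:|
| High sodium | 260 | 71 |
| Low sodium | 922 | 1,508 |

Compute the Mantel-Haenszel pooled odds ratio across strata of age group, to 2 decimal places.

OR_MH = Σ(aᵢdᵢ/nᵢ) / Σ(bᵢcᵢ/nᵢ), where nᵢ is the stratum total.
Stratum 1 (< 50 years): n = 5426; a·d/n = 316·3081/5426 = 179.4316; b·c/n = 1718·311/5426 = 98.4700
Stratum 2 (≥ 50 years): n = 2761; a·d/n = 260·1508/2761 = 142.0065; b·c/n = 71·922/2761 = 23.7095
OR_MH = (179.4316 + 142.0065) / (98.4700 + 23.7095) = 321.4381 / 122.1795 = 2.63087

2.63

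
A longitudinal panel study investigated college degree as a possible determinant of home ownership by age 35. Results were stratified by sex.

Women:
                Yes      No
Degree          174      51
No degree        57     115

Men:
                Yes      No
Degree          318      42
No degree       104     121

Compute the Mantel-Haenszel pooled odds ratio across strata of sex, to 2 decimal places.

7.86

OR_MH = Σ(aᵢdᵢ/nᵢ) / Σ(bᵢcᵢ/nᵢ), where nᵢ is the stratum total.
Stratum 1 (Women): n = 397; a·d/n = 174·115/397 = 50.4030; b·c/n = 51·57/397 = 7.3224
Stratum 2 (Men): n = 585; a·d/n = 318·121/585 = 65.7744; b·c/n = 42·104/585 = 7.4667
OR_MH = (50.4030 + 65.7744) / (7.3224 + 7.4667) = 116.1774 / 14.7891 = 7.85562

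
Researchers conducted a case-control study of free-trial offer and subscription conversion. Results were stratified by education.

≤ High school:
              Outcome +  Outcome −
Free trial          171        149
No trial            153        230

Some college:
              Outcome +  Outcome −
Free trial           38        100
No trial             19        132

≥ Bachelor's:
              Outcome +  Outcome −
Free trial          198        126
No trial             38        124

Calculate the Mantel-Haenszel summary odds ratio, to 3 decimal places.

OR_MH = Σ(aᵢdᵢ/nᵢ) / Σ(bᵢcᵢ/nᵢ), where nᵢ is the stratum total.
Stratum 1 (≤ High school): n = 703; a·d/n = 171·230/703 = 55.9459; b·c/n = 149·153/703 = 32.4282
Stratum 2 (Some college): n = 289; a·d/n = 38·132/289 = 17.3564; b·c/n = 100·19/289 = 6.5744
Stratum 3 (≥ Bachelor's): n = 486; a·d/n = 198·124/486 = 50.5185; b·c/n = 126·38/486 = 9.8519
OR_MH = (55.9459 + 17.3564 + 50.5185) / (32.4282 + 6.5744 + 9.8519) = 123.8209 / 48.8544 = 2.53449

2.534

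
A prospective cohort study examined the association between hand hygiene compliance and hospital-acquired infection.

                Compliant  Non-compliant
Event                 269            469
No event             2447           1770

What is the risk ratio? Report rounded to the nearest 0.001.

0.473

Reading the table with exposure as columns: a = 269 (Compliant, case), b = 2447 (Compliant, non-case), c = 469 (Non-compliant, case), d = 1770.
Risk in exposed = 269/2716 = 0.09904; risk in unexposed = 469/2239 = 0.20947.
RR = 0.09904 / 0.20947 = 0.47283
The risk is 53% lower among the exposed than among the unexposed.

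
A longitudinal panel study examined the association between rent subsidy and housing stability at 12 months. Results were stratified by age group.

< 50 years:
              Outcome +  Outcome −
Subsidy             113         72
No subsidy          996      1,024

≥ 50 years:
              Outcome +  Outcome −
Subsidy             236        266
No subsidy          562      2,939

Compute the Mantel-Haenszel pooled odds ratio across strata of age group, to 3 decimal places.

3.231

OR_MH = Σ(aᵢdᵢ/nᵢ) / Σ(bᵢcᵢ/nᵢ), where nᵢ is the stratum total.
Stratum 1 (< 50 years): n = 2205; a·d/n = 113·1024/2205 = 52.4771; b·c/n = 72·996/2205 = 32.5224
Stratum 2 (≥ 50 years): n = 4003; a·d/n = 236·2939/4003 = 173.2710; b·c/n = 266·562/4003 = 37.3450
OR_MH = (52.4771 + 173.2710) / (32.5224 + 37.3450) = 225.7481 / 69.8674 = 3.23109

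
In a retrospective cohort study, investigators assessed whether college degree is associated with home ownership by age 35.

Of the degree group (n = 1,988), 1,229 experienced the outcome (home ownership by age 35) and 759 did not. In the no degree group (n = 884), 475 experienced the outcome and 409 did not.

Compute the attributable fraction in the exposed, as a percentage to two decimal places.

13.08

From the description: a = 1229, b = 759, c = 475, d = 409.
Risk in exposed = 1229/1988 = 0.61821; risk in unexposed = 475/884 = 0.53733.
RR = 0.61821/0.53733 = 1.15052
AR% = (RR − 1)/RR × 100 = (1.15052 − 1)/1.15052 × 100 = 13.0828%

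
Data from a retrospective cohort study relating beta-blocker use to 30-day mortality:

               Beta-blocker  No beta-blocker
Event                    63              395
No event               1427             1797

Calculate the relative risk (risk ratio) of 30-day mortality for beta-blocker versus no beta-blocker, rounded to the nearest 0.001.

Reading the table with exposure as columns: a = 63 (Beta-blocker, case), b = 1427 (Beta-blocker, non-case), c = 395 (No beta-blocker, case), d = 1797.
Risk in exposed = 63/1490 = 0.04228; risk in unexposed = 395/2192 = 0.18020.
RR = 0.04228 / 0.18020 = 0.23464
The risk is 77% lower among the exposed than among the unexposed.

0.235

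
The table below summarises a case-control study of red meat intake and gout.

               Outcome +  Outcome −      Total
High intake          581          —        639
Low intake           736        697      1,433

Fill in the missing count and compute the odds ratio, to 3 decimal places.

9.486

The missing cell is in the exposed row: 639 − 581 = 58.
So a = 581, b = 58, c = 736, d = 697.
OR = (a·d)/(b·c) = (581 × 697) / (58 × 736) = 404957 / 42688 = 9.48644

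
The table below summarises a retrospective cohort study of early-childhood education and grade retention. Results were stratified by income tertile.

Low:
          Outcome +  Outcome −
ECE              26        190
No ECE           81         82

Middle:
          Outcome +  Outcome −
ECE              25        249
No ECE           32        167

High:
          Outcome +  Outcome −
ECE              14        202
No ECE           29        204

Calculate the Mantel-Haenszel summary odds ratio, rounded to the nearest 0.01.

OR_MH = Σ(aᵢdᵢ/nᵢ) / Σ(bᵢcᵢ/nᵢ), where nᵢ is the stratum total.
Stratum 1 (Low): n = 379; a·d/n = 26·82/379 = 5.6253; b·c/n = 190·81/379 = 40.6069
Stratum 2 (Middle): n = 473; a·d/n = 25·167/473 = 8.8266; b·c/n = 249·32/473 = 16.8457
Stratum 3 (High): n = 449; a·d/n = 14·204/449 = 6.3608; b·c/n = 202·29/449 = 13.0468
OR_MH = (5.6253 + 8.8266 + 6.3608) / (40.6069 + 16.8457 + 13.0468) = 20.8128 / 70.4993 = 0.29522

0.30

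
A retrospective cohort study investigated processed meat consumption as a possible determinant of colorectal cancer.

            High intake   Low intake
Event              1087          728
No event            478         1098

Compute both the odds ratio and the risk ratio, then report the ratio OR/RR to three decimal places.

Reading the table with exposure as columns: a = 1087 (High intake, case), b = 478 (High intake, non-case), c = 728 (Low intake, case), d = 1098.
OR = (1087·1098)/(478·728) = 1193526/347984 = 3.42983
Risk in exposed = 1087/1565 = 0.69457; risk in unexposed = 728/1826 = 0.39869; RR = 1.74215
OR/RR = 3.42983 / 1.74215 = 1.96874
The outcome is not rare, so the OR lies further from 1 than the RR.

1.969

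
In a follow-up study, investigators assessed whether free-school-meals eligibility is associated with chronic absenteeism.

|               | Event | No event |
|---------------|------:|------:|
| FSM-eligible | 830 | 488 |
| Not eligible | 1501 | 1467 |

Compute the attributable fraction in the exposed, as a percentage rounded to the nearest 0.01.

Cells: a = 830, b = 488, c = 1501, d = 1467.
Risk in exposed = 830/1318 = 0.62974; risk in unexposed = 1501/2968 = 0.50573.
RR = 0.62974/0.50573 = 1.24522
AR% = (RR − 1)/RR × 100 = (1.24522 − 1)/1.24522 × 100 = 19.6929%

19.69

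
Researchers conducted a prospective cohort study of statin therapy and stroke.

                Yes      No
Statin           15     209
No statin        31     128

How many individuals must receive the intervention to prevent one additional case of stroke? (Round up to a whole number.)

Risk in treated group = 15/224 = 0.06696; risk in control = 31/159 = 0.19497.
Absolute risk reduction = 0.19497 − 0.06696 = 0.12800
NNT = 1 / ARR = 1 / 0.12800 = 7.812 → round up → 8

8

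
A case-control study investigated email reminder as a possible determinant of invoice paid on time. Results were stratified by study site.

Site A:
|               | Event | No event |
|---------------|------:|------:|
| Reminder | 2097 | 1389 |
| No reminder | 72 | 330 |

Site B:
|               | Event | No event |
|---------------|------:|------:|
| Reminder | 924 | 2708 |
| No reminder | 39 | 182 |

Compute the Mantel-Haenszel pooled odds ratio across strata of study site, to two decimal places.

OR_MH = Σ(aᵢdᵢ/nᵢ) / Σ(bᵢcᵢ/nᵢ), where nᵢ is the stratum total.
Stratum 1 (Site A): n = 3888; a·d/n = 2097·330/3888 = 177.9861; b·c/n = 1389·72/3888 = 25.7222
Stratum 2 (Site B): n = 3853; a·d/n = 924·182/3853 = 43.6460; b·c/n = 2708·39/3853 = 27.4103
OR_MH = (177.9861 + 43.6460) / (25.7222 + 27.4103) = 221.6321 / 53.1326 = 4.17131

4.17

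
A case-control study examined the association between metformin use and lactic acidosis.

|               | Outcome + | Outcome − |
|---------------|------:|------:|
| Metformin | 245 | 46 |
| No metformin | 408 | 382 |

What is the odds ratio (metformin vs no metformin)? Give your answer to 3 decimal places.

4.987

Cells: a = 245, b = 46, c = 408, d = 382.
OR = (a·d)/(b·c) = (245 × 382) / (46 × 408) = 93590 / 18768 = 4.98668
The odds of lactic acidosis are about 4.99 times as high in the metformin group.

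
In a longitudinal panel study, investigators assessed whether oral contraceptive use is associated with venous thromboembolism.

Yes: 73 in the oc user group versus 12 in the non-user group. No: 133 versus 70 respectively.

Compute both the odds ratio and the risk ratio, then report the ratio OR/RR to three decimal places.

From the description: a = 73, b = 133, c = 12, d = 70.
OR = (73·70)/(133·12) = 5110/1596 = 3.20175
Risk in exposed = 73/206 = 0.35437; risk in unexposed = 12/82 = 0.14634; RR = 2.42152
OR/RR = 3.20175 / 2.42152 = 1.32221
The outcome is not rare, so the OR lies further from 1 than the RR.

1.322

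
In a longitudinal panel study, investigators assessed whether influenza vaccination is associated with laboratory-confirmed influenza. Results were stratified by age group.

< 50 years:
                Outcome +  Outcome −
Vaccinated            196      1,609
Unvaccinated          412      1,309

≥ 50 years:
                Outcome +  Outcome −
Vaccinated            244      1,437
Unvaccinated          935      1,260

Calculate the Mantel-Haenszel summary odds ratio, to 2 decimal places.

0.28

OR_MH = Σ(aᵢdᵢ/nᵢ) / Σ(bᵢcᵢ/nᵢ), where nᵢ is the stratum total.
Stratum 1 (< 50 years): n = 3526; a·d/n = 196·1309/3526 = 72.7635; b·c/n = 1609·412/3526 = 188.0057
Stratum 2 (≥ 50 years): n = 3876; a·d/n = 244·1260/3876 = 79.3189; b·c/n = 1437·935/3876 = 346.6447
OR_MH = (72.7635 + 79.3189) / (188.0057 + 346.6447) = 152.0824 / 534.6504 = 0.28445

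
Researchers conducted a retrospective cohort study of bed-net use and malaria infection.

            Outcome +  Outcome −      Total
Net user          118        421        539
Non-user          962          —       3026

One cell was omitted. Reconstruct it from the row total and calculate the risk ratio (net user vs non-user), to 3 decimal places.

0.689

The missing cell is in the unexposed row: 3026 − 962 = 2064.
So a = 118, b = 421, c = 962, d = 2064.
RR = [a/(a+b)] / [c/(c+d)] = (118/539) / (962/3026) = 0.21892/0.31791 = 0.68863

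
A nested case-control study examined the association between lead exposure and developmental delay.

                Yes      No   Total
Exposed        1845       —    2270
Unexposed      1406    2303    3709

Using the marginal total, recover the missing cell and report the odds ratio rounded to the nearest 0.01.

7.11

The missing cell is in the exposed row: 2270 − 1845 = 425.
So a = 1845, b = 425, c = 1406, d = 2303.
OR = (a·d)/(b·c) = (1845 × 2303) / (425 × 1406) = 4249035 / 597550 = 7.11076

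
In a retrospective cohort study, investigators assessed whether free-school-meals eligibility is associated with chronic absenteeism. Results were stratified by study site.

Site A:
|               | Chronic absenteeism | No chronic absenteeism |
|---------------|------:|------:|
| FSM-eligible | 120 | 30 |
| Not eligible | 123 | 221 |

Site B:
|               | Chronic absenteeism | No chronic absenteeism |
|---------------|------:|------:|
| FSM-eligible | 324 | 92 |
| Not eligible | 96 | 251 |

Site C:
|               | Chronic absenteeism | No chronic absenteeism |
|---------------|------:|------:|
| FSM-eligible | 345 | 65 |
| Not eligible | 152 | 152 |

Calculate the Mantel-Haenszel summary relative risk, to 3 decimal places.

2.135

RR_MH = Σ(aᵢ·n₀ᵢ/nᵢ) / Σ(cᵢ·n₁ᵢ/nᵢ), with n₁ᵢ = aᵢ+bᵢ (exposed), n₀ᵢ = cᵢ+dᵢ (unexposed), nᵢ = n₁ᵢ+n₀ᵢ.
Stratum 1 (Site A): n₁ = 150, n₀ = 344, n = 494; a·n₀/n = 120·344/494 = 83.5628; c·n₁/n = 123·150/494 = 37.3482
Stratum 2 (Site B): n₁ = 416, n₀ = 347, n = 763; a·n₀/n = 324·347/763 = 147.3499; c·n₁/n = 96·416/763 = 52.3408
Stratum 3 (Site C): n₁ = 410, n₀ = 304, n = 714; a·n₀/n = 345·304/714 = 146.8908; c·n₁/n = 152·410/714 = 87.2829
RR_MH = (83.5628 + 147.3499 + 146.8908) / (37.3482 + 52.3408 + 87.2829) = 377.8034 / 176.9719 = 2.13482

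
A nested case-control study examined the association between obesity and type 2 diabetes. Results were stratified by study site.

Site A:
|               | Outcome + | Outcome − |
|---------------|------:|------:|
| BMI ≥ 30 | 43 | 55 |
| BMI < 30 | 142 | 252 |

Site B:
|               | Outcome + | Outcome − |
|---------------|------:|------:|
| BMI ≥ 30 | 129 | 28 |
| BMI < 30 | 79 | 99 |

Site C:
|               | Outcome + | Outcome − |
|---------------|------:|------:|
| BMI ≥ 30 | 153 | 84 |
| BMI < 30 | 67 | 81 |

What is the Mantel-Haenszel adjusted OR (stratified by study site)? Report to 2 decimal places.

OR_MH = Σ(aᵢdᵢ/nᵢ) / Σ(bᵢcᵢ/nᵢ), where nᵢ is the stratum total.
Stratum 1 (Site A): n = 492; a·d/n = 43·252/492 = 22.0244; b·c/n = 55·142/492 = 15.8740
Stratum 2 (Site B): n = 335; a·d/n = 129·99/335 = 38.1224; b·c/n = 28·79/335 = 6.6030
Stratum 3 (Site C): n = 385; a·d/n = 153·81/385 = 32.1896; b·c/n = 84·67/385 = 14.6182
OR_MH = (22.0244 + 38.1224 + 32.1896) / (15.8740 + 6.6030 + 14.6182) = 92.3364 / 37.0952 = 2.48918

2.49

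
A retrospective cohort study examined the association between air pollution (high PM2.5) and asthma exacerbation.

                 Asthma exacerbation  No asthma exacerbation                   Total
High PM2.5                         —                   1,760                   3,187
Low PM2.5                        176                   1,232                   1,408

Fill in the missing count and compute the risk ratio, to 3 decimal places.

The missing cell is in the exposed row: 3187 − 1760 = 1427.
So a = 1427, b = 1760, c = 176, d = 1232.
RR = [a/(a+b)] / [c/(c+d)] = (1427/3187) / (176/1408) = 0.44776/0.12500 = 3.58205

3.582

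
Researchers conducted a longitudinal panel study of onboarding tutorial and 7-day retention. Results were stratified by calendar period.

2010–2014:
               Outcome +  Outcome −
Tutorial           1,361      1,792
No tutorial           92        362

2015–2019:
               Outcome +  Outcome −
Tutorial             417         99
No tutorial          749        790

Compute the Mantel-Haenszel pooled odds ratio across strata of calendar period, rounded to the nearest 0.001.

OR_MH = Σ(aᵢdᵢ/nᵢ) / Σ(bᵢcᵢ/nᵢ), where nᵢ is the stratum total.
Stratum 1 (2010–2014): n = 3607; a·d/n = 1361·362/3607 = 136.5905; b·c/n = 1792·92/3607 = 45.7067
Stratum 2 (2015–2019): n = 2055; a·d/n = 417·790/2055 = 160.3066; b·c/n = 99·749/2055 = 36.0832
OR_MH = (136.5905 + 160.3066) / (45.7067 + 36.0832) = 296.8971 / 81.7899 = 3.63000

3.630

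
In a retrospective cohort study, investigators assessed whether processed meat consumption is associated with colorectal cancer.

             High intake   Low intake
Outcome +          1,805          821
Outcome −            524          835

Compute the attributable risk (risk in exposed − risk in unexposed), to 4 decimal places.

0.2792

Reading the table with exposure as columns: a = 1805 (High intake, case), b = 524 (High intake, non-case), c = 821 (Low intake, case), d = 835.
Risk in exposed = 1805/2329 = 0.775011; risk in unexposed = 821/1656 = 0.495773.
Risk difference = 0.775011 − 0.495773 = 0.279238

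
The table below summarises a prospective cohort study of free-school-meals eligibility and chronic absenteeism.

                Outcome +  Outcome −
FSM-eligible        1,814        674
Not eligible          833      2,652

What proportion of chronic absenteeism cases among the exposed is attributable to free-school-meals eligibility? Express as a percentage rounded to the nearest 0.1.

Cells: a = 1814, b = 674, c = 833, d = 2652.
Risk in exposed = 1814/2488 = 0.72910; risk in unexposed = 833/3485 = 0.23902.
RR = 0.72910/0.23902 = 3.05031
AR% = (RR − 1)/RR × 100 = (3.05031 − 1)/3.05031 × 100 = 67.2165%

67.2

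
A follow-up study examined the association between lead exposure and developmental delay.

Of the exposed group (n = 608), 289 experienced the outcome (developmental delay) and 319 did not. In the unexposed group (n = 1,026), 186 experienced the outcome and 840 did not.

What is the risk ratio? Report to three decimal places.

2.622

From the description: a = 289, b = 319, c = 186, d = 840.
Risk in exposed = 289/608 = 0.47533; risk in unexposed = 186/1026 = 0.18129.
RR = 0.47533 / 0.18129 = 2.62198
The risk among the exposed is 2.62 times that among the unexposed.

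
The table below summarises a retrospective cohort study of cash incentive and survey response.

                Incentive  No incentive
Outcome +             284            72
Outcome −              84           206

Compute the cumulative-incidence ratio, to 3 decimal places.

2.980

Reading the table with exposure as columns: a = 284 (Incentive, case), b = 84 (Incentive, non-case), c = 72 (No incentive, case), d = 206.
Risk in exposed = 284/368 = 0.77174; risk in unexposed = 72/278 = 0.25899.
RR = 0.77174 / 0.25899 = 2.97977
The risk among the exposed is 2.98 times that among the unexposed.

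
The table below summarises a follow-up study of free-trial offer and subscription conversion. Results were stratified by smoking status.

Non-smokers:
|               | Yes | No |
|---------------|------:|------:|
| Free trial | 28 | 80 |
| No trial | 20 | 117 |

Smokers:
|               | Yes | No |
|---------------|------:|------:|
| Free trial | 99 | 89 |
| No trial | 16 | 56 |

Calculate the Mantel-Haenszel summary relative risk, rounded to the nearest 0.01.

RR_MH = Σ(aᵢ·n₀ᵢ/nᵢ) / Σ(cᵢ·n₁ᵢ/nᵢ), with n₁ᵢ = aᵢ+bᵢ (exposed), n₀ᵢ = cᵢ+dᵢ (unexposed), nᵢ = n₁ᵢ+n₀ᵢ.
Stratum 1 (Non-smokers): n₁ = 108, n₀ = 137, n = 245; a·n₀/n = 28·137/245 = 15.6571; c·n₁/n = 20·108/245 = 8.8163
Stratum 2 (Smokers): n₁ = 188, n₀ = 72, n = 260; a·n₀/n = 99·72/260 = 27.4154; c·n₁/n = 16·188/260 = 11.5692
RR_MH = (15.6571 + 27.4154) / (8.8163 + 11.5692) = 43.0725 / 20.3856 = 2.11289

2.11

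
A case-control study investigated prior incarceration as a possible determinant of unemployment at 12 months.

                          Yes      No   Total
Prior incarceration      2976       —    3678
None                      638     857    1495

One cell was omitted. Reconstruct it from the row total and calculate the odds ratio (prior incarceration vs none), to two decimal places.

5.69

The missing cell is in the exposed row: 3678 − 2976 = 702.
So a = 2976, b = 702, c = 638, d = 857.
OR = (a·d)/(b·c) = (2976 × 857) / (702 × 638) = 2550432 / 447876 = 5.69450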